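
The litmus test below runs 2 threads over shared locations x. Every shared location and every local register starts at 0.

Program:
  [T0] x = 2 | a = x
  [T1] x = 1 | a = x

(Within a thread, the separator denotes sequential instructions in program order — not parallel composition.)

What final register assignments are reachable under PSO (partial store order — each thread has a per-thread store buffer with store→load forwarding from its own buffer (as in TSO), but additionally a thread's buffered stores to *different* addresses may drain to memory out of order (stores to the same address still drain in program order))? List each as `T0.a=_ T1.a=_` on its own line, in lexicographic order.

T0.a=1 T1.a=1
T0.a=2 T1.a=1
T0.a=2 T1.a=2

outcome vector order: (T0.a,T1.a)
|PSO outcomes| = 3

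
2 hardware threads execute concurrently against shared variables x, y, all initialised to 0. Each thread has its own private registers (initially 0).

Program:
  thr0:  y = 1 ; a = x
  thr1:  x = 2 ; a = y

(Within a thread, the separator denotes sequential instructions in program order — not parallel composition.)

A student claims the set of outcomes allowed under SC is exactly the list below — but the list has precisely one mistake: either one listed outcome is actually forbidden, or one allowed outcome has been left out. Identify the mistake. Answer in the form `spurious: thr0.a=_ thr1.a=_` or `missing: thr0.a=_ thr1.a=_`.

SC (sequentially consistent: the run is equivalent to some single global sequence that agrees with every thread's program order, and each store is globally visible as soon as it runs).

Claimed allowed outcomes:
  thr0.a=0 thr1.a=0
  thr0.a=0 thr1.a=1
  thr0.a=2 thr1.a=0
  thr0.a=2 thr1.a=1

spurious: thr0.a=0 thr1.a=0

outcome vector order: (thr0.a,thr1.a)
under SC → 01; 20; 21
claimed∖SC = {00}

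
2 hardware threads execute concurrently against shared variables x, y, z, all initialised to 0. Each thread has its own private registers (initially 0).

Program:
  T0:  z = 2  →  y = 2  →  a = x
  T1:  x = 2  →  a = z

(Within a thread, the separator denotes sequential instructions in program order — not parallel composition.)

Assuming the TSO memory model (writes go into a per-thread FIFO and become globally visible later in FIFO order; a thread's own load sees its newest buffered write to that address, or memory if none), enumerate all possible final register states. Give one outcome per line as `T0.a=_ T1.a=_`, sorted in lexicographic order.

T0.a=0 T1.a=0
T0.a=0 T1.a=2
T0.a=2 T1.a=0
T0.a=2 T1.a=2

outcome vector order: (T0.a,T1.a)
|TSO outcomes| = 4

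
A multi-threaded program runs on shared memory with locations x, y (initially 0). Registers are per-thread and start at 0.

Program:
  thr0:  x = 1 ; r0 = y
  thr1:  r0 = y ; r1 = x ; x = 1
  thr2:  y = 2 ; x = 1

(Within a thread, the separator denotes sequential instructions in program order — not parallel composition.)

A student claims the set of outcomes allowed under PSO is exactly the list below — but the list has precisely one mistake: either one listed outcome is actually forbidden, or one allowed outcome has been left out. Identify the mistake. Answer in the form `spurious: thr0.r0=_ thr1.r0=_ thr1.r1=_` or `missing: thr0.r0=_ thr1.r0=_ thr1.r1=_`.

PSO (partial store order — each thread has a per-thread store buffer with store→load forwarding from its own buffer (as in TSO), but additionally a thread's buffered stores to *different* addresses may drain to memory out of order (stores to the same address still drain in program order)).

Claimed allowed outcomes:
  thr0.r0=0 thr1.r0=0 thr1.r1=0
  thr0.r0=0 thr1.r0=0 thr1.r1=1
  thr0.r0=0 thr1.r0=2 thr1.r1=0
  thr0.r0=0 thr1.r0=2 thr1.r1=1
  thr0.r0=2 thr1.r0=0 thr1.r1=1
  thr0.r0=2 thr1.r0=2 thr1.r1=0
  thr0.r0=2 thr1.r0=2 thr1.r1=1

outcome vector order: (thr0.r0,thr1.r0,thr1.r1)
PSO (8): (0,0,0) (0,0,1) (0,2,0) (0,2,1) (2,0,0) (2,0,1) (2,2,0) (2,2,1)
PSO∖claimed = {(2,0,0)}

missing: thr0.r0=2 thr1.r0=0 thr1.r1=0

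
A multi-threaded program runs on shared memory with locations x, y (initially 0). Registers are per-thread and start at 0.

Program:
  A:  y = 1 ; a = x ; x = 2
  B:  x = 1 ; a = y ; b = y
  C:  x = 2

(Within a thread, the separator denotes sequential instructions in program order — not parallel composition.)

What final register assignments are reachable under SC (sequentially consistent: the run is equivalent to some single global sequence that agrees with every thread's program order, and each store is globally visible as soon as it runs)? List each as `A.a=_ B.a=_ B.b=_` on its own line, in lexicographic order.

outcome vector order: (A.a,B.a,B.b)
|SC outcomes| = 7

A.a=0 B.a=1 B.b=1
A.a=1 B.a=0 B.b=0
A.a=1 B.a=0 B.b=1
A.a=1 B.a=1 B.b=1
A.a=2 B.a=0 B.b=0
A.a=2 B.a=0 B.b=1
A.a=2 B.a=1 B.b=1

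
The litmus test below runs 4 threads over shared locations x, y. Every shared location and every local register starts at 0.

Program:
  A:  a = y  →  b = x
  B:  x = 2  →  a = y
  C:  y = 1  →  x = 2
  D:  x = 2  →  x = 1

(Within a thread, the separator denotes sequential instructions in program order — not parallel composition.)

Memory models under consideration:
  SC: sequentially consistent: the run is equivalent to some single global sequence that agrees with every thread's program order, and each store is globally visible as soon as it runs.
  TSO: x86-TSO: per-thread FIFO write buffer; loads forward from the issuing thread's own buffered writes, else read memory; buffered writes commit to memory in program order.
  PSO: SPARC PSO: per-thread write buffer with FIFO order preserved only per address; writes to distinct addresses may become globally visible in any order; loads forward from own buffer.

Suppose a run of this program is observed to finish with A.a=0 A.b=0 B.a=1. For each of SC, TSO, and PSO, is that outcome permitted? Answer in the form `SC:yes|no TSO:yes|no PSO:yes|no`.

SC:yes TSO:yes PSO:yes

outcome vector order: (A.a,A.b,B.a)
SC: 11 outcomes — {0/0/0; 0/0/1; 0/1/0; 0/1/1; 0/2/0; 0/2/1; 1/0/1; 1/1/0; 1/1/1; 1/2/0; 1/2/1}
TSO: 12 outcomes — {0/0/0; 0/0/1; 0/1/0; 0/1/1; 0/2/0; 0/2/1; 1/0/0; 1/0/1; 1/1/0; 1/1/1; 1/2/0; 1/2/1}
PSO: 12 outcomes — {0/0/0; 0/0/1; 0/1/0; 0/1/1; 0/2/0; 0/2/1; 1/0/0; 1/0/1; 1/1/0; 1/1/1; 1/2/0; 1/2/1}
target 0/0/1 ∈ {SC,TSO,PSO}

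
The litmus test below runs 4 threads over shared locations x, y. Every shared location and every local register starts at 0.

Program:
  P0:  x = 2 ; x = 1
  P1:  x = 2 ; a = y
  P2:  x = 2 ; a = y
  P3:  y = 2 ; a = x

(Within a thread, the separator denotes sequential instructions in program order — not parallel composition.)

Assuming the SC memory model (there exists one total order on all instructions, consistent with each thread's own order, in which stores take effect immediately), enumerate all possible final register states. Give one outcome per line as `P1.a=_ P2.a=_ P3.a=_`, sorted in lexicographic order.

P1.a=0 P2.a=0 P3.a=1
P1.a=0 P2.a=0 P3.a=2
P1.a=0 P2.a=2 P3.a=1
P1.a=0 P2.a=2 P3.a=2
P1.a=2 P2.a=0 P3.a=1
P1.a=2 P2.a=0 P3.a=2
P1.a=2 P2.a=2 P3.a=0
P1.a=2 P2.a=2 P3.a=1
P1.a=2 P2.a=2 P3.a=2

outcome vector order: (P1.a,P2.a,P3.a)
|SC outcomes| = 9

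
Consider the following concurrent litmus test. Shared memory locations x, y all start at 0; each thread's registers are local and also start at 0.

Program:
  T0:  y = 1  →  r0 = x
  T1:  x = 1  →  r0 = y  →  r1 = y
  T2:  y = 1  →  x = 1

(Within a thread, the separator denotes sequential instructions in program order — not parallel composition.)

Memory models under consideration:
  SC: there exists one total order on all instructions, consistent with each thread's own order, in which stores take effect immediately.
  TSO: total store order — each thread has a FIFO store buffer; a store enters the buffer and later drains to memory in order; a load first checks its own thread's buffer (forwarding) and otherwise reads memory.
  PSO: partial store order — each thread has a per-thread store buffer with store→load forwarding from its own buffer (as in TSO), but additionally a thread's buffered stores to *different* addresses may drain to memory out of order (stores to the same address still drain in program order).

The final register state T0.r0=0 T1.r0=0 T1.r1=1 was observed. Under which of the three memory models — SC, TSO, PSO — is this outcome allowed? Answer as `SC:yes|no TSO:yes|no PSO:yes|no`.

SC:no TSO:yes PSO:yes

outcome vector order: (T0.r0,T1.r0,T1.r1)
SC: 4 outcomes — {011; 100; 101; 111}
TSO: 6 outcomes — {000; 001; 011; 100; 101; 111}
PSO: 6 outcomes — {000; 001; 011; 100; 101; 111}
target 001 ∈ {TSO,PSO}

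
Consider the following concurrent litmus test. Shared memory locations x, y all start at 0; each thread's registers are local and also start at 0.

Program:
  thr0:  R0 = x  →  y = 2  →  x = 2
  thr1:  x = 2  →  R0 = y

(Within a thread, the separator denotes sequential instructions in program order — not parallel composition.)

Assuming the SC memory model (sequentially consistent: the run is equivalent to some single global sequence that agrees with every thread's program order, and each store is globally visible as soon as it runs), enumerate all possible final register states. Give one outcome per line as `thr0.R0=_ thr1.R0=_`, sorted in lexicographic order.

outcome vector order: (thr0.R0,thr1.R0)
|SC outcomes| = 4

thr0.R0=0 thr1.R0=0
thr0.R0=0 thr1.R0=2
thr0.R0=2 thr1.R0=0
thr0.R0=2 thr1.R0=2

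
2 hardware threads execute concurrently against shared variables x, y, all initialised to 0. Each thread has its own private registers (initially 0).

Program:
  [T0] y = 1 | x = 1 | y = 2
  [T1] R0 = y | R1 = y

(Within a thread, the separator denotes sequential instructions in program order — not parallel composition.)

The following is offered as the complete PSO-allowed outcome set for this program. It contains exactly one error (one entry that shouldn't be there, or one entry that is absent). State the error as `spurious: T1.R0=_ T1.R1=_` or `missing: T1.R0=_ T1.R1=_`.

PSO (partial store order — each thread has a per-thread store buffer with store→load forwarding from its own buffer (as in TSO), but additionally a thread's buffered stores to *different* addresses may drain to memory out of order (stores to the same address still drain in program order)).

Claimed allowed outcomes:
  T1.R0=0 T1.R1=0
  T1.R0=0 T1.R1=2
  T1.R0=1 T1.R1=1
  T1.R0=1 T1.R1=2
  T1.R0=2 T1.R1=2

missing: T1.R0=0 T1.R1=1

outcome vector order: (T1.R0,T1.R1)
PSO: 6 outcomes — {<0 0>, <0 1>, <0 2>, <1 1>, <1 2>, <2 2>}
PSO∖claimed = {<0 1>}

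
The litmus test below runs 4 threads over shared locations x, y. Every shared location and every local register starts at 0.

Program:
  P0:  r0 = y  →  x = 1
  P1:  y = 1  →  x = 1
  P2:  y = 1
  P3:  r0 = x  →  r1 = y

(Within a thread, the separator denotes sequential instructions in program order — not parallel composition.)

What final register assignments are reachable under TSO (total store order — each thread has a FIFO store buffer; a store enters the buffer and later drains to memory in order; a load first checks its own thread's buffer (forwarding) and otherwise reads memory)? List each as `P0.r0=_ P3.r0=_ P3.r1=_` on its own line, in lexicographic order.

outcome vector order: (P0.r0,P3.r0,P3.r1)
|TSO outcomes| = 7

P0.r0=0 P3.r0=0 P3.r1=0
P0.r0=0 P3.r0=0 P3.r1=1
P0.r0=0 P3.r0=1 P3.r1=0
P0.r0=0 P3.r0=1 P3.r1=1
P0.r0=1 P3.r0=0 P3.r1=0
P0.r0=1 P3.r0=0 P3.r1=1
P0.r0=1 P3.r0=1 P3.r1=1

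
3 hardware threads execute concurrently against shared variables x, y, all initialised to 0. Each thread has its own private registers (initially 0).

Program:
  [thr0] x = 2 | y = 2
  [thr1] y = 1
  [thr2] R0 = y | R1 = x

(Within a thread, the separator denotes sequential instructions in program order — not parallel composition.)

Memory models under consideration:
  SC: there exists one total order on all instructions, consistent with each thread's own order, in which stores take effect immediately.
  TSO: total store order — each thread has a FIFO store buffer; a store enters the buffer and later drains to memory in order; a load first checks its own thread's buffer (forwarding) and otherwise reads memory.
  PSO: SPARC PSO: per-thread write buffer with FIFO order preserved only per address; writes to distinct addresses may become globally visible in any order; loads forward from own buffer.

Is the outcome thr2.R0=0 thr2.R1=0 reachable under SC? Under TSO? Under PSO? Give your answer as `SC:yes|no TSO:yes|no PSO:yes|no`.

SC:yes TSO:yes PSO:yes

outcome vector order: (thr2.R0,thr2.R1)
under SC → 00, 02, 10, 12, 22
under TSO → 00, 02, 10, 12, 22
under PSO → 00, 02, 10, 12, 20, 22
target 00 ∈ {SC,TSO,PSO}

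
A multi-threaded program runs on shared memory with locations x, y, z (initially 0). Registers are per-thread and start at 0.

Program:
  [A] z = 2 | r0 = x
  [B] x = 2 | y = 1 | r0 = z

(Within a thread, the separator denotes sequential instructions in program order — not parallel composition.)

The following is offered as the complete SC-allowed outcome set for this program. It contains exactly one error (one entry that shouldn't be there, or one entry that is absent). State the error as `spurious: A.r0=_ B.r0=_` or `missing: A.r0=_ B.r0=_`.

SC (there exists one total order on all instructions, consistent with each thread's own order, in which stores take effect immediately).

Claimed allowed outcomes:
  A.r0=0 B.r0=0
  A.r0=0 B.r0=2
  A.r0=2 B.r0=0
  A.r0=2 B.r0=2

spurious: A.r0=0 B.r0=0

outcome vector order: (A.r0,B.r0)
under SC → <0 2>, <2 0>, <2 2>
claimed∖SC = {<0 0>}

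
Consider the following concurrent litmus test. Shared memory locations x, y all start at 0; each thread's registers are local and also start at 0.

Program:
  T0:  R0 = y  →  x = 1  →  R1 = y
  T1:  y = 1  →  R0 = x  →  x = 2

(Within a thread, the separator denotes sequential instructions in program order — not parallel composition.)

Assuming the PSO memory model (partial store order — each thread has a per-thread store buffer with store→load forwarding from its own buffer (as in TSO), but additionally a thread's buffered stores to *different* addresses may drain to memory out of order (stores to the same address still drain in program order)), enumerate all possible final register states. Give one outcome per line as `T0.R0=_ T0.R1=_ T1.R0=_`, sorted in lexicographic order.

T0.R0=0 T0.R1=0 T1.R0=0
T0.R0=0 T0.R1=0 T1.R0=1
T0.R0=0 T0.R1=1 T1.R0=0
T0.R0=0 T0.R1=1 T1.R0=1
T0.R0=1 T0.R1=1 T1.R0=0
T0.R0=1 T0.R1=1 T1.R0=1

outcome vector order: (T0.R0,T0.R1,T1.R0)
|PSO outcomes| = 6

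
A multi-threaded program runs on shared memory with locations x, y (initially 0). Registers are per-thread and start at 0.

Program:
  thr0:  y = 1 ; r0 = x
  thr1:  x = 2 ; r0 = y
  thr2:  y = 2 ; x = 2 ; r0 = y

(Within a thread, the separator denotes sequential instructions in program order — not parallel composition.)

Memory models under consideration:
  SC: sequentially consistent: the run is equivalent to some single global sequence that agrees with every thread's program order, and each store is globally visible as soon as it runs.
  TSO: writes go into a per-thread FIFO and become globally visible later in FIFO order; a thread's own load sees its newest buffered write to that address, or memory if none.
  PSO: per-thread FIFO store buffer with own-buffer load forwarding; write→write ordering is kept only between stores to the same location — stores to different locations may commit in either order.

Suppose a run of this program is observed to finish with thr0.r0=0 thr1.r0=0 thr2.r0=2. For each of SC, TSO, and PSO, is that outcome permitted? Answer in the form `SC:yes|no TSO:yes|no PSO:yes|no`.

outcome vector order: (thr0.r0,thr1.r0,thr2.r0)
SC (9): <0 1 1>; <0 1 2>; <0 2 2>; <2 0 1>; <2 0 2>; <2 1 1>; <2 1 2>; <2 2 1>; <2 2 2>
TSO (12): <0 0 1>; <0 0 2>; <0 1 1>; <0 1 2>; <0 2 1>; <0 2 2>; <2 0 1>; <2 0 2>; <2 1 1>; <2 1 2>; <2 2 1>; <2 2 2>
PSO (12): <0 0 1>; <0 0 2>; <0 1 1>; <0 1 2>; <0 2 1>; <0 2 2>; <2 0 1>; <2 0 2>; <2 1 1>; <2 1 2>; <2 2 1>; <2 2 2>
target <0 0 2> ∈ {TSO,PSO}

SC:no TSO:yes PSO:yes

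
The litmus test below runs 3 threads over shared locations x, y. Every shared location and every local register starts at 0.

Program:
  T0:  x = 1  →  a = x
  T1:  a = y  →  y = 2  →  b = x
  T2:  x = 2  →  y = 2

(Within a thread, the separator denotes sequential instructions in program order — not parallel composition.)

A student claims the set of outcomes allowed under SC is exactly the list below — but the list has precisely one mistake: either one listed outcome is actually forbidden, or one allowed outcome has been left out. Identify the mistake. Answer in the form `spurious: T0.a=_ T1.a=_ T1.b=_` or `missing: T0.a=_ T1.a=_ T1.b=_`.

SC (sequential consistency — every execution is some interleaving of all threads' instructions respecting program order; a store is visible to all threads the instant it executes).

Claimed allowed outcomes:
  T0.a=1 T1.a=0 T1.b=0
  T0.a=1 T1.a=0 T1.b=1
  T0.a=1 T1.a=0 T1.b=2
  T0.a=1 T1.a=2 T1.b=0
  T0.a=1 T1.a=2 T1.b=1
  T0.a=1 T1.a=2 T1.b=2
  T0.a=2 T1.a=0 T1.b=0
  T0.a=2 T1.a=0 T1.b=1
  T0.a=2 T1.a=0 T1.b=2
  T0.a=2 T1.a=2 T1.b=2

spurious: T0.a=1 T1.a=2 T1.b=0

outcome vector order: (T0.a,T1.a,T1.b)
SC (9): <1 0 0> <1 0 1> <1 0 2> <1 2 1> <1 2 2> <2 0 0> <2 0 1> <2 0 2> <2 2 2>
claimed∖SC = {<1 2 0>}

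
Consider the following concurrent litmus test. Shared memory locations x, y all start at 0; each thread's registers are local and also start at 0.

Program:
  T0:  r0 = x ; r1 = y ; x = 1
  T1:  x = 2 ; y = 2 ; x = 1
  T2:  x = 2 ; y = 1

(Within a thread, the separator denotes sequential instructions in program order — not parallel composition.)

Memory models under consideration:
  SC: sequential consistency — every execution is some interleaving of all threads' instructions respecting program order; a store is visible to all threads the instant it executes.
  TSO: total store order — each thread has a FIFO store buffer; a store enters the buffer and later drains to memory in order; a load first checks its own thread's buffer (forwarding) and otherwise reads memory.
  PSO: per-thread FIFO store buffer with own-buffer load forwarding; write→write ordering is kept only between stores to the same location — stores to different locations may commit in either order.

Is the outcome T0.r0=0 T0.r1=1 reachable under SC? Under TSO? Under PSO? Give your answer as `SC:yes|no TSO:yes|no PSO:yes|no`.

SC:yes TSO:yes PSO:yes

outcome vector order: (T0.r0,T0.r1)
under SC → (0,0) (0,1) (0,2) (1,1) (1,2) (2,0) (2,1) (2,2)
under TSO → (0,0) (0,1) (0,2) (1,1) (1,2) (2,0) (2,1) (2,2)
under PSO → (0,0) (0,1) (0,2) (1,0) (1,1) (1,2) (2,0) (2,1) (2,2)
target (0,1) ∈ {SC,TSO,PSO}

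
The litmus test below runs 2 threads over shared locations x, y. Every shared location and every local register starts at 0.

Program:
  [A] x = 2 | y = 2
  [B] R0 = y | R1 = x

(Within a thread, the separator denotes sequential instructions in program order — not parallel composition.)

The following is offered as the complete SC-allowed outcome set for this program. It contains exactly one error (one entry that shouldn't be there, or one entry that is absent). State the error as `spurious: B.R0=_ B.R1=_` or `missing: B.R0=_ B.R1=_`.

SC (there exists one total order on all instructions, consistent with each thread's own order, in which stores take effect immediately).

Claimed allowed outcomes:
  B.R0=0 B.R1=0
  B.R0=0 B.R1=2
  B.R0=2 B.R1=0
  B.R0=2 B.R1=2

outcome vector order: (B.R0,B.R1)
[SC] allowed = {(0,0) (0,2) (2,2)}
claimed∖SC = {(2,0)}

spurious: B.R0=2 B.R1=0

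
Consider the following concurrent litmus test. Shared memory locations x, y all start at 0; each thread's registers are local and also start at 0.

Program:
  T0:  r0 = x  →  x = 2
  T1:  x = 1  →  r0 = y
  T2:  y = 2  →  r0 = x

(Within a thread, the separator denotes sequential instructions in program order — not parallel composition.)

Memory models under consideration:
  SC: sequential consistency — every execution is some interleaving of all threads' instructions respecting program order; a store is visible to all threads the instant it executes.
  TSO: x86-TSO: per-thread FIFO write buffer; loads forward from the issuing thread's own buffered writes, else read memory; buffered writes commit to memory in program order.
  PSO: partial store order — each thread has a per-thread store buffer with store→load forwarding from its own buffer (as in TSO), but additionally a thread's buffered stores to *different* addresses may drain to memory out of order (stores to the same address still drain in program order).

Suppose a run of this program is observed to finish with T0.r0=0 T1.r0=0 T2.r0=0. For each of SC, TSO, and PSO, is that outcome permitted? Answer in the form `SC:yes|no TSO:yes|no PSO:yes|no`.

SC:no TSO:yes PSO:yes

outcome vector order: (T0.r0,T1.r0,T2.r0)
[SC] allowed = {0/0/1; 0/0/2; 0/2/0; 0/2/1; 0/2/2; 1/0/1; 1/0/2; 1/2/0; 1/2/1; 1/2/2}
[TSO] allowed = {0/0/0; 0/0/1; 0/0/2; 0/2/0; 0/2/1; 0/2/2; 1/0/0; 1/0/1; 1/0/2; 1/2/0; 1/2/1; 1/2/2}
[PSO] allowed = {0/0/0; 0/0/1; 0/0/2; 0/2/0; 0/2/1; 0/2/2; 1/0/0; 1/0/1; 1/0/2; 1/2/0; 1/2/1; 1/2/2}
target 0/0/0 ∈ {TSO,PSO}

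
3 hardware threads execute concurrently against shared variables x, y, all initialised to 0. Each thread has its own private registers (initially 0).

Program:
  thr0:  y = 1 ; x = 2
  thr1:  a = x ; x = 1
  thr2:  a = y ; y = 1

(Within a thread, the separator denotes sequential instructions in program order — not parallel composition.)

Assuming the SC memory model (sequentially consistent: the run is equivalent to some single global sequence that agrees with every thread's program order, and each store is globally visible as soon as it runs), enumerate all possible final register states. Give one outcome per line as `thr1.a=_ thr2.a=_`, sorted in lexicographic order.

outcome vector order: (thr1.a,thr2.a)
|SC outcomes| = 4

thr1.a=0 thr2.a=0
thr1.a=0 thr2.a=1
thr1.a=2 thr2.a=0
thr1.a=2 thr2.a=1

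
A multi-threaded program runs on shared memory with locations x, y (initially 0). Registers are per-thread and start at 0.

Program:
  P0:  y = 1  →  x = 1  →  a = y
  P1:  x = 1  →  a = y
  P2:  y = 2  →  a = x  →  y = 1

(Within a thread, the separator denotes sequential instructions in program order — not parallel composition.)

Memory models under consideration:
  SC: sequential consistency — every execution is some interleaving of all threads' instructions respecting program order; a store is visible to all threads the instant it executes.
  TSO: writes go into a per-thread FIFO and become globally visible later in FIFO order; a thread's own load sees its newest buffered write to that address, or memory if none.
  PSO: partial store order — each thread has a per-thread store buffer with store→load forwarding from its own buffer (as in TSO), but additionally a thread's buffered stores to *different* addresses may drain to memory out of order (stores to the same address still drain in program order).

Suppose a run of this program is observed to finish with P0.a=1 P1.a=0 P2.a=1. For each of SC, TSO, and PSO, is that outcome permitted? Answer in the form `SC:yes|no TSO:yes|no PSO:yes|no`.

SC:yes TSO:yes PSO:yes

outcome vector order: (P0.a,P1.a,P2.a)
[SC] allowed = {1/0/1, 1/1/0, 1/1/1, 1/2/0, 1/2/1, 2/0/1, 2/1/0, 2/1/1, 2/2/0, 2/2/1}
[TSO] allowed = {1/0/0, 1/0/1, 1/1/0, 1/1/1, 1/2/0, 1/2/1, 2/0/0, 2/0/1, 2/1/0, 2/1/1, 2/2/0, 2/2/1}
[PSO] allowed = {1/0/0, 1/0/1, 1/1/0, 1/1/1, 1/2/0, 1/2/1, 2/0/0, 2/0/1, 2/1/0, 2/1/1, 2/2/0, 2/2/1}
target 1/0/1 ∈ {SC,TSO,PSO}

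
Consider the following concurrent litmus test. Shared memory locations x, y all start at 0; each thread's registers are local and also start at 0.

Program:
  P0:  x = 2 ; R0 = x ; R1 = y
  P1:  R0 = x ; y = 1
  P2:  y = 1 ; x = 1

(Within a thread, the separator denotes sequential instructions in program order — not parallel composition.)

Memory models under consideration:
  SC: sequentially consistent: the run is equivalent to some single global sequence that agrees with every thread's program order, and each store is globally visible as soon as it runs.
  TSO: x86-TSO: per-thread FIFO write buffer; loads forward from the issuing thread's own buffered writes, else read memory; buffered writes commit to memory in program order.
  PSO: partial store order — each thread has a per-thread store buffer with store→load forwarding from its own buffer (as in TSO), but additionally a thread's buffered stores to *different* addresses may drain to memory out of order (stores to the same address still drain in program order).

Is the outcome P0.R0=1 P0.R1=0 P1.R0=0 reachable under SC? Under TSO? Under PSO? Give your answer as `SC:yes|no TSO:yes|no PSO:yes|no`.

SC:no TSO:no PSO:yes

outcome vector order: (P0.R0,P0.R1,P1.R0)
SC (9): (1,1,0); (1,1,1); (1,1,2); (2,0,0); (2,0,1); (2,0,2); (2,1,0); (2,1,1); (2,1,2)
TSO (9): (1,1,0); (1,1,1); (1,1,2); (2,0,0); (2,0,1); (2,0,2); (2,1,0); (2,1,1); (2,1,2)
PSO (12): (1,0,0); (1,0,1); (1,0,2); (1,1,0); (1,1,1); (1,1,2); (2,0,0); (2,0,1); (2,0,2); (2,1,0); (2,1,1); (2,1,2)
target (1,0,0) ∈ {PSO}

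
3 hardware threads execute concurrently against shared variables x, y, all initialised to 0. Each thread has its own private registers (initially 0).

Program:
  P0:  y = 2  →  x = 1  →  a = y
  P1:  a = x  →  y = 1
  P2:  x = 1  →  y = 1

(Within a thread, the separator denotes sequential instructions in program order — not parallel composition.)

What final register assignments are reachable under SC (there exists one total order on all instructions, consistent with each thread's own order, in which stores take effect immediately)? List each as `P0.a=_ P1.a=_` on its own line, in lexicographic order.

P0.a=1 P1.a=0
P0.a=1 P1.a=1
P0.a=2 P1.a=0
P0.a=2 P1.a=1

outcome vector order: (P0.a,P1.a)
|SC outcomes| = 4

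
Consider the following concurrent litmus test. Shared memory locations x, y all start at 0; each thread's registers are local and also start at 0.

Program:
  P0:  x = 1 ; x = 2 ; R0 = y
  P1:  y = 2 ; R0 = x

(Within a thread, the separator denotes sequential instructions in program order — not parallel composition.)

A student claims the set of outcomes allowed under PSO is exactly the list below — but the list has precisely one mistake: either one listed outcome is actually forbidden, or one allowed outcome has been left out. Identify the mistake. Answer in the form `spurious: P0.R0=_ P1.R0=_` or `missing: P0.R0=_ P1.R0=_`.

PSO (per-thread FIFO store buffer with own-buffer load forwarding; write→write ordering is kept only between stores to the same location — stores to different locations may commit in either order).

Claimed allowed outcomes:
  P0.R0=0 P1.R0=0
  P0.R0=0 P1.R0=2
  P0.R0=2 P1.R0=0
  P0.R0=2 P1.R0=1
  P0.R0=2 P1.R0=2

missing: P0.R0=0 P1.R0=1

outcome vector order: (P0.R0,P1.R0)
PSO: 6 outcomes — {(0,0); (0,1); (0,2); (2,0); (2,1); (2,2)}
PSO∖claimed = {(0,1)}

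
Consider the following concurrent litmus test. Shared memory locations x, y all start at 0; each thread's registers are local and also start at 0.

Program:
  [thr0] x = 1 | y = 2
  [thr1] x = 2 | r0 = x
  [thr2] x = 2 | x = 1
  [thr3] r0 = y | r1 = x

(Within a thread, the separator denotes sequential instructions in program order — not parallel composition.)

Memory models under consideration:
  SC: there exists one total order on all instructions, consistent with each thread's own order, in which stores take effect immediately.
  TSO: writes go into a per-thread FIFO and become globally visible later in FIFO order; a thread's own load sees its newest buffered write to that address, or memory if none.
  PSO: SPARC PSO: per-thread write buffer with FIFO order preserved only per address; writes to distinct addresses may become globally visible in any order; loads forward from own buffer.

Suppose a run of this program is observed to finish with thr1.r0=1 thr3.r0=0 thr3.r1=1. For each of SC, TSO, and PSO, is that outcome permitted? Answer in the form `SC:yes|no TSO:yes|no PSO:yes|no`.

SC:yes TSO:yes PSO:yes

outcome vector order: (thr1.r0,thr3.r0,thr3.r1)
SC (10): (1,0,0); (1,0,1); (1,0,2); (1,2,1); (1,2,2); (2,0,0); (2,0,1); (2,0,2); (2,2,1); (2,2,2)
TSO (10): (1,0,0); (1,0,1); (1,0,2); (1,2,1); (1,2,2); (2,0,0); (2,0,1); (2,0,2); (2,2,1); (2,2,2)
PSO (12): (1,0,0); (1,0,1); (1,0,2); (1,2,0); (1,2,1); (1,2,2); (2,0,0); (2,0,1); (2,0,2); (2,2,0); (2,2,1); (2,2,2)
target (1,0,1) ∈ {SC,TSO,PSO}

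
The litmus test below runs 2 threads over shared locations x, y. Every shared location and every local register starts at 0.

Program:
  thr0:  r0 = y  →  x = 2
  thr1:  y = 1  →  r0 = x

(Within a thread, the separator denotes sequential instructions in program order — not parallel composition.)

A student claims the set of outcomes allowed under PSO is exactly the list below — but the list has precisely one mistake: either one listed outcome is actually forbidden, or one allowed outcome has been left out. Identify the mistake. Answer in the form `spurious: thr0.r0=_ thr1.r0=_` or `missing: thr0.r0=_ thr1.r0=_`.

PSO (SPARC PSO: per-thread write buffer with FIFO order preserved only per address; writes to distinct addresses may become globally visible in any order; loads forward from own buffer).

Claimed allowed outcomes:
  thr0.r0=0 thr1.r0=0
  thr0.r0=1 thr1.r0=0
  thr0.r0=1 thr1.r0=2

missing: thr0.r0=0 thr1.r0=2

outcome vector order: (thr0.r0,thr1.r0)
under PSO → <0 0>; <0 2>; <1 0>; <1 2>
PSO∖claimed = {<0 2>}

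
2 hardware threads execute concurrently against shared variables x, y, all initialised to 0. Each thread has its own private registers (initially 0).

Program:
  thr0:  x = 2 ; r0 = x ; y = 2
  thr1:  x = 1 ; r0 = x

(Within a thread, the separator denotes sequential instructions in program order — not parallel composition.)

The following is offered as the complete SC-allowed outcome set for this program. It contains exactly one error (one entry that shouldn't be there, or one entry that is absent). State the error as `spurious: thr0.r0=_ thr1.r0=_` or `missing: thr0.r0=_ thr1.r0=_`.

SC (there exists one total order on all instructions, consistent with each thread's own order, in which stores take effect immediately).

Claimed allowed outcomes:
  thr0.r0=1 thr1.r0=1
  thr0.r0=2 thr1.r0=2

outcome vector order: (thr0.r0,thr1.r0)
SC (3): 1/1, 2/1, 2/2
SC∖claimed = {2/1}

missing: thr0.r0=2 thr1.r0=1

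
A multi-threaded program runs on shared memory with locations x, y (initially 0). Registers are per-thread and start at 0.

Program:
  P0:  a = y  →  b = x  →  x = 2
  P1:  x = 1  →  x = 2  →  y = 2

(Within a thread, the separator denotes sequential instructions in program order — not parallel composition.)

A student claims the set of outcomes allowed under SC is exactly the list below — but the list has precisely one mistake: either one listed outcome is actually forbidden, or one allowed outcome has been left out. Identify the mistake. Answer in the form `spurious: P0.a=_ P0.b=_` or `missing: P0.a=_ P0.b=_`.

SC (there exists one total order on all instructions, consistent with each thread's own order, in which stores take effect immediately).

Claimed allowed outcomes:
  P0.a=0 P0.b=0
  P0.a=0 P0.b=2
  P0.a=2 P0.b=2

missing: P0.a=0 P0.b=1

outcome vector order: (P0.a,P0.b)
[SC] allowed = {00; 01; 02; 22}
SC∖claimed = {01}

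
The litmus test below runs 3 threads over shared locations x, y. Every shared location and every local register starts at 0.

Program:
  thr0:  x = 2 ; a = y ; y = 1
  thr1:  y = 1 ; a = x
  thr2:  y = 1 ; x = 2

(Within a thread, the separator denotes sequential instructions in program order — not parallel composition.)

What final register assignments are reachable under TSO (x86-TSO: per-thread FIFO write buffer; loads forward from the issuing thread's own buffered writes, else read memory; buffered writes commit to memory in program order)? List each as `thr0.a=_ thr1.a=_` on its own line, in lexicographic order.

outcome vector order: (thr0.a,thr1.a)
|TSO outcomes| = 4

thr0.a=0 thr1.a=0
thr0.a=0 thr1.a=2
thr0.a=1 thr1.a=0
thr0.a=1 thr1.a=2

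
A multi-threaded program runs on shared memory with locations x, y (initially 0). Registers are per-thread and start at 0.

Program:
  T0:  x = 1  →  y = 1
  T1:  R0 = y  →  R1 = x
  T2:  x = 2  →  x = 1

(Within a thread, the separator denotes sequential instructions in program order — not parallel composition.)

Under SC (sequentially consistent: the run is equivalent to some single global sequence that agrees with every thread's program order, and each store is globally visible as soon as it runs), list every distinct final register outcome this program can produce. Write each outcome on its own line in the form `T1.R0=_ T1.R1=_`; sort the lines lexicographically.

outcome vector order: (T1.R0,T1.R1)
|SC outcomes| = 5

T1.R0=0 T1.R1=0
T1.R0=0 T1.R1=1
T1.R0=0 T1.R1=2
T1.R0=1 T1.R1=1
T1.R0=1 T1.R1=2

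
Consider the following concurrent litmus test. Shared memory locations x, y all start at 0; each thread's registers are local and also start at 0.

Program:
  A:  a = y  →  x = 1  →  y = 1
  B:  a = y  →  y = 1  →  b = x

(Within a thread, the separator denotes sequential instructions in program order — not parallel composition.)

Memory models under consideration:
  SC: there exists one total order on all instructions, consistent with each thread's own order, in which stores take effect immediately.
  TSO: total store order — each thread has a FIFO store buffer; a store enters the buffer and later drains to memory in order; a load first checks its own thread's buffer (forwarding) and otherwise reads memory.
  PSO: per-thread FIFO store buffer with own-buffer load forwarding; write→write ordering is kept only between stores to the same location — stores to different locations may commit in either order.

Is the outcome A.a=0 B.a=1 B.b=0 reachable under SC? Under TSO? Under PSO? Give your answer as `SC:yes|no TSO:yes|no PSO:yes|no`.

outcome vector order: (A.a,B.a,B.b)
SC: 5 outcomes — {0/0/0 0/0/1 0/1/1 1/0/0 1/0/1}
TSO: 5 outcomes — {0/0/0 0/0/1 0/1/1 1/0/0 1/0/1}
PSO: 6 outcomes — {0/0/0 0/0/1 0/1/0 0/1/1 1/0/0 1/0/1}
target 0/1/0 ∈ {PSO}

SC:no TSO:no PSO:yes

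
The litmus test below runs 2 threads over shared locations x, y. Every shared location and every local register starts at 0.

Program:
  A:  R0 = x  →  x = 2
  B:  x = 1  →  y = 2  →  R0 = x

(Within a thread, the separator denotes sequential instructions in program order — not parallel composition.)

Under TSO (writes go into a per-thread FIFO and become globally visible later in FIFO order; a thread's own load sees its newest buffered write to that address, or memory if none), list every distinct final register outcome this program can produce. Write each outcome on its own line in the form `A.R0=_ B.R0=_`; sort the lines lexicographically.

A.R0=0 B.R0=1
A.R0=0 B.R0=2
A.R0=1 B.R0=1
A.R0=1 B.R0=2

outcome vector order: (A.R0,B.R0)
|TSO outcomes| = 4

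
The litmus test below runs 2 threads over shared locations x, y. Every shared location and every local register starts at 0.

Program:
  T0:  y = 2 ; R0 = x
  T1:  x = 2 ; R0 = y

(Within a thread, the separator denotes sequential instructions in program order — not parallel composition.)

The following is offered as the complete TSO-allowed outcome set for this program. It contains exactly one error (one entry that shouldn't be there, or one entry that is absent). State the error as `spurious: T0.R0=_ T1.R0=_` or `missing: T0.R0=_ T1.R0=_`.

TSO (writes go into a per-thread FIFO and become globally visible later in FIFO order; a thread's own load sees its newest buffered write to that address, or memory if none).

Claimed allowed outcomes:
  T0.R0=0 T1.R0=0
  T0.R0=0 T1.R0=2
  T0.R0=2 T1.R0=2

outcome vector order: (T0.R0,T1.R0)
TSO (4): <0 0>; <0 2>; <2 0>; <2 2>
TSO∖claimed = {<2 0>}

missing: T0.R0=2 T1.R0=0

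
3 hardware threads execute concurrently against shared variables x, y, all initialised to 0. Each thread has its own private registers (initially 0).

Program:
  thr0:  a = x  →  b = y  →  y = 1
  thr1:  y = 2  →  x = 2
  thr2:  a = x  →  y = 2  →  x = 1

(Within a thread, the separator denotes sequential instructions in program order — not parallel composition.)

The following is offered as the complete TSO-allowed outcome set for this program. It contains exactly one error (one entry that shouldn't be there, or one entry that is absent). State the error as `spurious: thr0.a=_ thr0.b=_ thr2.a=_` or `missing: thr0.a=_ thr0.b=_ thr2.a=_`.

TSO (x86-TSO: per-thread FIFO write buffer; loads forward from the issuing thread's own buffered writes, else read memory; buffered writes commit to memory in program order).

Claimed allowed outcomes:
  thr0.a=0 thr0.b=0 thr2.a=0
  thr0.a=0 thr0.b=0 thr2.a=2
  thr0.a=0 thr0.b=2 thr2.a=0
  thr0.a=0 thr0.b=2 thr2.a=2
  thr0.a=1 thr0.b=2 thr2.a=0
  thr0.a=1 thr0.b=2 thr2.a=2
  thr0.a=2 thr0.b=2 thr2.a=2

missing: thr0.a=2 thr0.b=2 thr2.a=0

outcome vector order: (thr0.a,thr0.b,thr2.a)
under TSO → 0/0/0; 0/0/2; 0/2/0; 0/2/2; 1/2/0; 1/2/2; 2/2/0; 2/2/2
TSO∖claimed = {2/2/0}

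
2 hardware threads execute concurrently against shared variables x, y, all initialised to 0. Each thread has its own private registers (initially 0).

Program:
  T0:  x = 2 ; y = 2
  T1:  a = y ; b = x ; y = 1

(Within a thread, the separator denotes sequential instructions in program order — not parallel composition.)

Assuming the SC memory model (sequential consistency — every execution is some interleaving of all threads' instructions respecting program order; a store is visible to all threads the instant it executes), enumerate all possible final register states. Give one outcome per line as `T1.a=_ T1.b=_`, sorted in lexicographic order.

outcome vector order: (T1.a,T1.b)
|SC outcomes| = 3

T1.a=0 T1.b=0
T1.a=0 T1.b=2
T1.a=2 T1.b=2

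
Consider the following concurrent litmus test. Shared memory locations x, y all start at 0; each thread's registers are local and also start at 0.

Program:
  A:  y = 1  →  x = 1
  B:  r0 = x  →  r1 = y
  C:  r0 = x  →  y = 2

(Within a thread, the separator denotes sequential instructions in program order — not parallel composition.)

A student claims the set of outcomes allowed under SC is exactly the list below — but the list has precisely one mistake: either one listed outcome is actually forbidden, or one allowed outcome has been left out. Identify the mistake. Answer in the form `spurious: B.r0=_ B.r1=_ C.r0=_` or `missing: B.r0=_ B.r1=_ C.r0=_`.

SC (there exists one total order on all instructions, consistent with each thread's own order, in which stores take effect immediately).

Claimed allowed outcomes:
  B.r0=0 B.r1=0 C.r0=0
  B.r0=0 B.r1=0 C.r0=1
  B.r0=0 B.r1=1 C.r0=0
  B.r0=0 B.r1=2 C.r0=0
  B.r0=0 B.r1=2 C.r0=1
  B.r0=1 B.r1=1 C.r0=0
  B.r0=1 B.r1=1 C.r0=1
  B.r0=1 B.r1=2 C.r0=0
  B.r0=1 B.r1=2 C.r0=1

outcome vector order: (B.r0,B.r1,C.r0)
[SC] allowed = {000; 001; 010; 011; 020; 021; 110; 111; 120; 121}
SC∖claimed = {011}

missing: B.r0=0 B.r1=1 C.r0=1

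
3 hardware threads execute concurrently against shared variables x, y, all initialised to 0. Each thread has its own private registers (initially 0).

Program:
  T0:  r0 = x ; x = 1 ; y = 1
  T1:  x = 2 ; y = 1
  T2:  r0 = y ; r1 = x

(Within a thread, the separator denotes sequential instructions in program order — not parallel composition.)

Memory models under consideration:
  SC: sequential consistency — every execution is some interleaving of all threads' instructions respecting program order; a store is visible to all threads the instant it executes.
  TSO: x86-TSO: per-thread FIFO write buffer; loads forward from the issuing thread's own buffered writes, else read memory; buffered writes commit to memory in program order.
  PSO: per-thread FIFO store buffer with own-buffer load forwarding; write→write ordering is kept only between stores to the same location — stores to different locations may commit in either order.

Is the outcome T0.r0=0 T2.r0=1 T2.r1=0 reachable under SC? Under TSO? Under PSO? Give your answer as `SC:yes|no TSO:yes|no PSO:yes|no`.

outcome vector order: (T0.r0,T2.r0,T2.r1)
[SC] allowed = {<0 0 0>, <0 0 1>, <0 0 2>, <0 1 1>, <0 1 2>, <2 0 0>, <2 0 1>, <2 0 2>, <2 1 1>, <2 1 2>}
[TSO] allowed = {<0 0 0>, <0 0 1>, <0 0 2>, <0 1 1>, <0 1 2>, <2 0 0>, <2 0 1>, <2 0 2>, <2 1 1>, <2 1 2>}
[PSO] allowed = {<0 0 0>, <0 0 1>, <0 0 2>, <0 1 0>, <0 1 1>, <0 1 2>, <2 0 0>, <2 0 1>, <2 0 2>, <2 1 0>, <2 1 1>, <2 1 2>}
target <0 1 0> ∈ {PSO}

SC:no TSO:no PSO:yes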